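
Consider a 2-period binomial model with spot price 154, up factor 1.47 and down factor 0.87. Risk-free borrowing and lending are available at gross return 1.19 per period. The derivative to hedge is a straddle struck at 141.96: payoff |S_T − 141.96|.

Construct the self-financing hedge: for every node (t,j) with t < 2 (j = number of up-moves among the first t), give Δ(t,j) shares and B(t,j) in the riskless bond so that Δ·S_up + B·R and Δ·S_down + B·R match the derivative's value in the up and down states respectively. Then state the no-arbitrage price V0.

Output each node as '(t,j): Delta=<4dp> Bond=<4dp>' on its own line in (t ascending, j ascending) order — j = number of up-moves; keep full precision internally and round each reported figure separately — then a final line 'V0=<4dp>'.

Risk-neutral probability p* = (R−d)/(u−d) = (1.19−0.87)/(1.47−0.87) = 0.5333.
Terminal payoffs: V(2,0)=25.3974, V(2,1)=54.9906, V(2,2)=190.8186
(1,0): S=133.9800. Δ = (V_up−V_dn)/(S_up−S_dn) = (54.9906−25.3974)/(196.9506−116.5626) = 0.3681. V = [p*·54.9906 + (1−p*)·25.3974]/1.19 = 34.6054. B = V − Δ·S = -14.7166.
(1,1): S=226.3800. Δ = (V_up−V_dn)/(S_up−S_dn) = (190.8186−54.9906)/(332.7786−196.9506) = 1.0000. V = [p*·190.8186 + (1−p*)·54.9906]/1.19 = 107.0859. B = V − Δ·S = -119.2941.
(0,0): S=154.0000. Δ = (V_up−V_dn)/(S_up−S_dn) = (107.0859−34.6054)/(226.3800−133.9800) = 0.7844. V = [p*·107.0859 + (1−p*)·34.6054]/1.19 = 61.5644. B = V − Δ·S = -59.2364.
The time-0 hedge costs 61.5644, which is the no-arbitrage price.

(0,0): Delta=0.7844 Bond=-59.2364
(1,0): Delta=0.3681 Bond=-14.7166
(1,1): Delta=1.0000 Bond=-119.2941
V0=61.5644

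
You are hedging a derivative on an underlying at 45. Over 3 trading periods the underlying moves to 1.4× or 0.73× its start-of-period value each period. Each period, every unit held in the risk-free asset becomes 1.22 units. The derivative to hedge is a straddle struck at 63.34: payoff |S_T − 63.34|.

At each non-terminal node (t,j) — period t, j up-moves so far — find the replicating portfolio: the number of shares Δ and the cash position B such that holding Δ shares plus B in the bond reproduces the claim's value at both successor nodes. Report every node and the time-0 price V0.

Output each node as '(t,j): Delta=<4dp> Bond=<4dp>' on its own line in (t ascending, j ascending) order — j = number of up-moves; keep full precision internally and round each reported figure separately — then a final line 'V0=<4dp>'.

(0,0): Delta=0.4270 Bond=-2.9254
(1,0): Delta=-0.9430 Bond=41.4358
(1,1): Delta=0.6894 Bond=-20.1014
(2,0): Delta=-1.0000 Bond=51.9180
(2,1): Delta=-0.9321 Bond=50.0497
(2,2): Delta=1.0000 Bond=-51.9180
V0=16.2890

Since d<R<u, set p* = (R−d)/(u−d) = 0.7313; price each node as the discounted p*-expectation of its children.
Payoff layer (t=3): V(3,0)=45.8342, V(3,1)=29.7673, V(3,2)=1.0460, V(3,3)=60.1400
  t=2,j=0: stock 23.9805 → up 33.5727 (V=29.7673), down 17.5058 (V=45.8342). Price 27.9375; hedge Δ=-1.0000, bond B=51.9180.
  t=2,j=1: stock 45.9900 → up 64.3860 (V=1.0460), down 33.5727 (V=29.7673). Price 7.1821; hedge Δ=-0.9321, bond B=50.0497.
  t=2,j=2: stock 88.2000 → up 123.4800 (V=60.1400), down 64.3860 (V=1.0460). Price 36.2820; hedge Δ=1.0000, bond B=-51.9180.
  t=1,j=0: stock 32.8500 → up 45.9900 (V=7.1821), down 23.9805 (V=27.9375). Price 10.4575; hedge Δ=-0.9430, bond B=41.4358.
  t=1,j=1: stock 63.0000 → up 88.2000 (V=36.2820), down 45.9900 (V=7.1821). Price 23.3312; hedge Δ=0.6894, bond B=-20.1014.
  t=0,j=0: stock 45.0000 → up 63.0000 (V=23.3312), down 32.8500 (V=10.4575). Price 16.2890; hedge Δ=0.4270, bond B=-2.9254.
Self-financing check: at every node Δ·S+B equals the discounted successor values.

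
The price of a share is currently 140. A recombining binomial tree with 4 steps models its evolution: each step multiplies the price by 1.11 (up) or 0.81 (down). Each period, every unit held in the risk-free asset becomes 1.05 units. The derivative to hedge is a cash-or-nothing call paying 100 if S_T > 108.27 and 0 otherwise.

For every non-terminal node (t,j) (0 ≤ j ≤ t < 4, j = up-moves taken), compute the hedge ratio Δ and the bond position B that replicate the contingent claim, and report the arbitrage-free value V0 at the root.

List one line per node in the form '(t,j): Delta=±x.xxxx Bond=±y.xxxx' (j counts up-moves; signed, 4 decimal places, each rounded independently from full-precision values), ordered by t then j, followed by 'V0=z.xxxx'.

(0,0): Delta=0.1974 Bond=52.3897
(1,0): Delta=0.8532 Bond=-19.3500
(1,1): Delta=0.0778 Bond=73.5990
(2,0): Delta=2.7649 Bond=-195.9184
(2,1): Delta=0.5044 Bond=23.5828
(2,2): Delta=0.0000 Bond=90.7029
(3,0): Delta=0.0000 Bond=0.0000
(3,1): Delta=3.2693 Bond=-257.1429
(3,2): Delta=0.0000 Bond=95.2381
(3,3): Delta=0.0000 Bond=95.2381
V0=80.0325

No-arbitrage ⇒ martingale measure with p* = (R−d)/(u−d) = 0.8000.
Terminal payoffs: V(4,0)=0.0000, V(4,1)=0.0000, V(4,2)=100.0000, V(4,3)=100.0000, V(4,4)=100.0000
(3,0): S=74.4017. Δ = (V_up−V_dn)/(S_up−S_dn) = (0.0000−0.0000)/(82.5859−60.2654) = 0.0000. V = [p*·0.0000 + (1−p*)·0.0000]/1.05 = 0.0000. B = V − Δ·S = 0.0000.
(3,1): S=101.9579. Δ = (V_up−V_dn)/(S_up−S_dn) = (100.0000−0.0000)/(113.1733−82.5859) = 3.2693. V = [p*·100.0000 + (1−p*)·0.0000]/1.05 = 76.1905. B = V − Δ·S = -257.1429.
(3,2): S=139.7201. Δ = (V_up−V_dn)/(S_up−S_dn) = (100.0000−100.0000)/(155.0894−113.1733) = 0.0000. V = [p*·100.0000 + (1−p*)·100.0000]/1.05 = 95.2381. B = V − Δ·S = 95.2381.
(3,3): S=191.4683. Δ = (V_up−V_dn)/(S_up−S_dn) = (100.0000−100.0000)/(212.5299−155.0894) = 0.0000. V = [p*·100.0000 + (1−p*)·100.0000]/1.05 = 95.2381. B = V − Δ·S = 95.2381.
(2,0): S=91.8540. Δ = (V_up−V_dn)/(S_up−S_dn) = (76.1905−0.0000)/(101.9579−74.4017) = 2.7649. V = [p*·76.1905 + (1−p*)·0.0000]/1.05 = 58.0499. B = V − Δ·S = -195.9184.
(2,1): S=125.8740. Δ = (V_up−V_dn)/(S_up−S_dn) = (95.2381−76.1905)/(139.7201−101.9579) = 0.5044. V = [p*·95.2381 + (1−p*)·76.1905]/1.05 = 87.0748. B = V − Δ·S = 23.5828.
(2,2): S=172.4940. Δ = (V_up−V_dn)/(S_up−S_dn) = (95.2381−95.2381)/(191.4683−139.7201) = 0.0000. V = [p*·95.2381 + (1−p*)·95.2381]/1.05 = 90.7029. B = V − Δ·S = 90.7029.
(1,0): S=113.4000. Δ = (V_up−V_dn)/(S_up−S_dn) = (87.0748−58.0499)/(125.8740−91.8540) = 0.8532. V = [p*·87.0748 + (1−p*)·58.0499]/1.05 = 77.3998. B = V − Δ·S = -19.3500.
(1,1): S=155.4000. Δ = (V_up−V_dn)/(S_up−S_dn) = (90.7029−87.0748)/(172.4940−125.8740) = 0.0778. V = [p*·90.7029 + (1−p*)·87.0748]/1.05 = 85.6927. B = V − Δ·S = 73.5990.
(0,0): S=140.0000. Δ = (V_up−V_dn)/(S_up−S_dn) = (85.6927−77.3998)/(155.4000−113.4000) = 0.1974. V = [p*·85.6927 + (1−p*)·77.3998]/1.05 = 80.0325. B = V − Δ·S = 52.3897.
Check: Δ(0,0)·S0 + B(0,0) = 80.0325 = V0.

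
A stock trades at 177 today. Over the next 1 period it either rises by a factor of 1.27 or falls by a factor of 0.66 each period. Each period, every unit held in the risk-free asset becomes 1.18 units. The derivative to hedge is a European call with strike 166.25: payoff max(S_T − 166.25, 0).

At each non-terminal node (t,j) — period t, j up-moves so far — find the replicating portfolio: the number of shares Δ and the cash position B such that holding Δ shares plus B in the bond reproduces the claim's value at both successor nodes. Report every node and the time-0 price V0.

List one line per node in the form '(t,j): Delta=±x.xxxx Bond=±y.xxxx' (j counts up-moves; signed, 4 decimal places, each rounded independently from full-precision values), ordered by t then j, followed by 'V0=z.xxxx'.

The replicating-portfolio and risk-neutral prices coincide; use p* = (1.18−0.66)/(1.27−0.66) = 0.8525 for the latter.
Payoff layer (t=1): V(1,0)=0.0000, V(1,1)=58.5400
  t=0,j=0: stock 177.0000 → up 224.7900 (V=58.5400), down 116.8200 (V=0.0000). Price 42.2906; hedge Δ=0.5422, bond B=-53.6766.
Root portfolio cost Δ·177+B reproduces V0=42.2906.

(0,0): Delta=0.5422 Bond=-53.6766
V0=42.2906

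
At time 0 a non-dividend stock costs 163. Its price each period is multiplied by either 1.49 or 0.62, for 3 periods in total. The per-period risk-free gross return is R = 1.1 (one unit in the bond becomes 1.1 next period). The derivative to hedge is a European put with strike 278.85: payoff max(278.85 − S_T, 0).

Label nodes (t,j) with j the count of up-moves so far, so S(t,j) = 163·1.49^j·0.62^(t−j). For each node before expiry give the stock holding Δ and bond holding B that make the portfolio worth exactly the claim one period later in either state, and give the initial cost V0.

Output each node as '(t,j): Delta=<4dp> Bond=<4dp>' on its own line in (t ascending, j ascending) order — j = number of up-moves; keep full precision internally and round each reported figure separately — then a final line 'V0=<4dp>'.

(0,0): Delta=-0.5381 Bond=167.0726
(1,0): Delta=-1.0000 Bond=230.4545
(1,1): Delta=-0.3820 Bond=145.8567
(2,0): Delta=-1.0000 Bond=253.5000
(2,1): Delta=-1.0000 Bond=253.5000
(2,2): Delta=-0.1731 Bond=84.8330
V0=79.3544

No-arbitrage ⇒ martingale measure with p* = (R−d)/(u−d) = 0.5517.
Terminal payoffs: V(3,0)=240.0025, V(3,1)=185.4908, V(3,2)=54.4867, V(3,3)=0.0000
(2,0): S=62.6572. Δ = (V_up−V_dn)/(S_up−S_dn) = (185.4908−240.0025)/(93.3592−38.8475) = -1.0000. V = [p*·185.4908 + (1−p*)·240.0025]/1.1 = 190.8428. B = V − Δ·S = 253.5000.
(2,1): S=150.5794. Δ = (V_up−V_dn)/(S_up−S_dn) = (54.4867−185.4908)/(224.3633−93.3592) = -1.0000. V = [p*·54.4867 + (1−p*)·185.4908]/1.1 = 102.9206. B = V − Δ·S = 253.5000.
(2,2): S=361.8763. Δ = (V_up−V_dn)/(S_up−S_dn) = (0.0000−54.4867)/(539.1957−224.3633) = -0.1731. V = [p*·0.0000 + (1−p*)·54.4867]/1.1 = 22.2046. B = V − Δ·S = 84.8330.
(1,0): S=101.0600. Δ = (V_up−V_dn)/(S_up−S_dn) = (102.9206−190.8428)/(150.5794−62.6572) = -1.0000. V = [p*·102.9206 + (1−p*)·190.8428]/1.1 = 129.3945. B = V − Δ·S = 230.4545.
(1,1): S=242.8700. Δ = (V_up−V_dn)/(S_up−S_dn) = (22.2046−102.9206)/(361.8763−150.5794) = -0.3820. V = [p*·22.2046 + (1−p*)·102.9206]/1.1 = 53.0797. B = V − Δ·S = 145.8567.
(0,0): S=163.0000. Δ = (V_up−V_dn)/(S_up−S_dn) = (53.0797−129.3945)/(242.8700−101.0600) = -0.5381. V = [p*·53.0797 + (1−p*)·129.3945]/1.1 = 79.3544. B = V − Δ·S = 167.0726.
The time-0 hedge costs 79.3544, which is the no-arbitrage price.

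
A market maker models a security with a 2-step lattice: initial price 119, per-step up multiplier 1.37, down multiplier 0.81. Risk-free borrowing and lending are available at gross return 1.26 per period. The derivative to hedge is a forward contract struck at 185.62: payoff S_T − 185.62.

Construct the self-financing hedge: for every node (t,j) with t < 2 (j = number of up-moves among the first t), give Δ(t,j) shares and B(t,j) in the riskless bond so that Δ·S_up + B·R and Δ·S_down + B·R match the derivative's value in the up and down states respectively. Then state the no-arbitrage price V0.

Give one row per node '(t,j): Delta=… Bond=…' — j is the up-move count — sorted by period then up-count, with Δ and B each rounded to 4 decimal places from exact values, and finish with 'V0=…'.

(0,0): Delta=1.0000 Bond=-116.9186
(1,0): Delta=1.0000 Bond=-147.3175
(1,1): Delta=1.0000 Bond=-147.3175
V0=2.0814

Since d<R<u, set p* = (R−d)/(u−d) = 0.8036; price each node as the discounted p*-expectation of its children.
At expiry t=2: V(2,0)=-107.5441, V(2,1)=-53.5657, V(2,2)=37.7311
(1,0): S=96.3900. Δ = (V_up−V_dn)/(S_up−S_dn) = (-53.5657−-107.5441)/(132.0543−78.0759) = 1.0000. V = [p*·-53.5657 + (1−p*)·-107.5441]/1.26 = -50.9275. B = V − Δ·S = -147.3175.
(1,1): S=163.0300. Δ = (V_up−V_dn)/(S_up−S_dn) = (37.7311−-53.5657)/(223.3511−132.0543) = 1.0000. V = [p*·37.7311 + (1−p*)·-53.5657]/1.26 = 15.7125. B = V − Δ·S = -147.3175.
(0,0): S=119.0000. Δ = (V_up−V_dn)/(S_up−S_dn) = (15.7125−-50.9275)/(163.0300−96.3900) = 1.0000. V = [p*·15.7125 + (1−p*)·-50.9275]/1.26 = 2.0814. B = V − Δ·S = -116.9186.
The time-0 hedge costs 2.0814, which is the no-arbitrage price.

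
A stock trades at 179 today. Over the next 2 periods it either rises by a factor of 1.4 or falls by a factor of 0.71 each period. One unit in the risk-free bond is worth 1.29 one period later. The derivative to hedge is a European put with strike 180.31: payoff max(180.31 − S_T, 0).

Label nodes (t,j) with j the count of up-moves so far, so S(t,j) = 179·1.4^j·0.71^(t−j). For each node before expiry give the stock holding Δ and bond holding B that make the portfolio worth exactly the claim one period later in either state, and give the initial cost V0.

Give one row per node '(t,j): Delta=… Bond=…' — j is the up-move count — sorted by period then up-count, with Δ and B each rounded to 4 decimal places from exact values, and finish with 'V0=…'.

(0,0): Delta=-0.1003 Bond=19.7170
(1,0): Delta=-1.0000 Bond=139.7752
(1,1): Delta=-0.0138 Bond=3.7497
V0=1.7596

No-arbitrage ⇒ martingale measure with p* = (R−d)/(u−d) = 0.8406.
At expiry t=2: V(2,0)=90.0761, V(2,1)=2.3840, V(2,2)=0.0000
  t=1,j=0: stock 127.0900 → up 177.9260 (V=2.3840), down 90.2339 (V=90.0761). Price 12.6852; hedge Δ=-1.0000, bond B=139.7752.
  t=1,j=1: stock 250.6000 → up 350.8400 (V=0.0000), down 177.9260 (V=2.3840). Price 0.2946; hedge Δ=-0.0138, bond B=3.7497.
  t=0,j=0: stock 179.0000 → up 250.6000 (V=0.2946), down 127.0900 (V=12.6852). Price 1.7596; hedge Δ=-0.1003, bond B=19.7170.
Self-financing check: at every node Δ·S+B equals the discounted successor values.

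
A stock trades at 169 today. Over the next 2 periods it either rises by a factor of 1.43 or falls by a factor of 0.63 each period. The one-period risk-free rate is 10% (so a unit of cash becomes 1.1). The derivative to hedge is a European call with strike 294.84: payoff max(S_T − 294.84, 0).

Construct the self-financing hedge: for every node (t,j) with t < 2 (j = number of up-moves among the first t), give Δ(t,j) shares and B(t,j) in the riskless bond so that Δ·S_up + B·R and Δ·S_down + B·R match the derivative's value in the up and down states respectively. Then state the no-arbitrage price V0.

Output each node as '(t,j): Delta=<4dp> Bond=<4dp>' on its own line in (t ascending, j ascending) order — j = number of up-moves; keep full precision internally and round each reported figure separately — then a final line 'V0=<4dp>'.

(0,0): Delta=0.2005 Bond=-19.4041
(1,0): Delta=0.0000 Bond=0.0000
(1,1): Delta=0.2625 Bond=-36.3310
V0=14.4761

Since d<R<u, set p* = (R−d)/(u−d) = 0.5875; price each node as the discounted p*-expectation of its children.
Terminal payoffs: V(2,0)=0.0000, V(2,1)=0.0000, V(2,2)=50.7481
  t=1,j=0: stock 106.4700 → up 152.2521 (V=0.0000), down 67.0761 (V=0.0000). Price 0.0000; hedge Δ=0.0000, bond B=0.0000.
  t=1,j=1: stock 241.6700 → up 345.5881 (V=50.7481), down 152.2521 (V=0.0000). Price 27.1041; hedge Δ=0.2625, bond B=-36.3310.
  t=0,j=0: stock 169.0000 → up 241.6700 (V=27.1041), down 106.4700 (V=0.0000). Price 14.4761; hedge Δ=0.2005, bond B=-19.4041.
Each (Δ,B) replicates both successor values, so the strategy is self-financing and V0 is arbitrage-free.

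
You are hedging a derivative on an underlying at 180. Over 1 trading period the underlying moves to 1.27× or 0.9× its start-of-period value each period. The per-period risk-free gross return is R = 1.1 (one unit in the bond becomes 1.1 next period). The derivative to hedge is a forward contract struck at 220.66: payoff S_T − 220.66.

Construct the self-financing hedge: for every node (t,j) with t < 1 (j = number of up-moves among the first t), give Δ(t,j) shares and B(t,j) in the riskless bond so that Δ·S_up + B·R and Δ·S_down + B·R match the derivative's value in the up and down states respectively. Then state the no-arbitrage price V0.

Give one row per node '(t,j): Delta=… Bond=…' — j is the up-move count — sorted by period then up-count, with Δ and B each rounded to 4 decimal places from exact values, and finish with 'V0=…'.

Under the risk-neutral measure, an up-move has probability p* = (R−d)/(u−d) = 0.5405 and values discount at R = 1.1.
Terminal payoffs: V(1,0)=-58.6600, V(1,1)=7.9400
  t=0,j=0: stock 180.0000 → up 228.6000 (V=7.9400), down 162.0000 (V=-58.6600). Price -20.6000; hedge Δ=1.0000, bond B=-200.6000.
Root portfolio cost Δ·180+B reproduces V0=-20.6000.

(0,0): Delta=1.0000 Bond=-200.6000
V0=-20.6000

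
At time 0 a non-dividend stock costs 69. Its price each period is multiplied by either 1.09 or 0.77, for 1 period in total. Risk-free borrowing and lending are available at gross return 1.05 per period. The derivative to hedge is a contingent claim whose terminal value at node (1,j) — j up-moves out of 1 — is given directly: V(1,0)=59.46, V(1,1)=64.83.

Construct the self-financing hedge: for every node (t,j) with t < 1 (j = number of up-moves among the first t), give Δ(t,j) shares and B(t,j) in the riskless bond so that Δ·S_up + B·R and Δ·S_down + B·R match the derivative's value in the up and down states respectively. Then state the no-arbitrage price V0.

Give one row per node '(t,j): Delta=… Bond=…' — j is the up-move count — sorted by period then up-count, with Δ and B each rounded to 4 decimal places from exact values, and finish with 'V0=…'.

(0,0): Delta=0.2432 Bond=44.3223
V0=61.1036

Risk-neutral probability p* = (R−d)/(u−d) = (1.05−0.77)/(1.09−0.77) = 0.8750.
Payoff layer (t=1): V(1,0)=59.4600, V(1,1)=64.8300
Node (0,0) S=69.0000: V=(p*·64.8300+(1−p*)·59.4600)/1.05=61.1036; Δ=(64.8300−59.4600)/(75.2100−53.1300)=0.2432; B=V−Δ·S=44.3223
The time-0 hedge costs 61.1036, which is the no-arbitrage price.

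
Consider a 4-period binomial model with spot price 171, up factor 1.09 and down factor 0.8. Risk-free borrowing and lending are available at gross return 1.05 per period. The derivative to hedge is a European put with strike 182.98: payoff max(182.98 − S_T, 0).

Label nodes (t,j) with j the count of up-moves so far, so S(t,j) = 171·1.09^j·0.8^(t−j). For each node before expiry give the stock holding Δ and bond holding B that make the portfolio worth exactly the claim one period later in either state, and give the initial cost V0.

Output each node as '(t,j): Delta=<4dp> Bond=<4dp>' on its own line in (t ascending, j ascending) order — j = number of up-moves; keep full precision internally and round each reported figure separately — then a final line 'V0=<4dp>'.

(0,0): Delta=-0.3483 Bond=65.6245
(1,0): Delta=-1.0000 Bond=158.0650
(1,1): Delta=-0.2717 Bond=54.6403
(2,0): Delta=-1.0000 Bond=165.9683
(2,1): Delta=-1.0000 Bond=165.9683
(2,2): Delta=-0.1862 Bond=39.9969
(3,0): Delta=-1.0000 Bond=174.2667
(3,1): Delta=-1.0000 Bond=174.2667
(3,2): Delta=-1.0000 Bond=174.2667
(3,3): Delta=-0.0906 Bond=20.8336
V0=6.0736

Risk-neutral probability p* = (R−d)/(u−d) = (1.05−0.8)/(1.09−0.8) = 0.8621.
Terminal payoffs: V(4,0)=112.9384, V(4,1)=87.5483, V(4,2)=52.9543, V(4,3)=5.8200, V(4,4)=0.0000
Node (3,0) S=87.5520: V=(p*·87.5483+(1−p*)·112.9384)/1.05=86.7147; Δ=(87.5483−112.9384)/(95.4317−70.0416)=-1.0000; B=V−Δ·S=174.2667
Node (3,1) S=119.2896: V=(p*·52.9543+(1−p*)·87.5483)/1.05=54.9771; Δ=(52.9543−87.5483)/(130.0257−95.4317)=-1.0000; B=V−Δ·S=174.2667
Node (3,2) S=162.5321: V=(p*·5.8200+(1−p*)·52.9543)/1.05=11.7346; Δ=(5.8200−52.9543)/(177.1600−130.0257)=-1.0000; B=V−Δ·S=174.2667
Node (3,3) S=221.4500: V=(p*·0.0000+(1−p*)·5.8200)/1.05=0.7645; Δ=(0.0000−5.8200)/(241.3805−177.1600)=-0.0906; B=V−Δ·S=20.8336
Node (2,0) S=109.4400: V=(p*·54.9771+(1−p*)·86.7147)/1.05=56.5283; Δ=(54.9771−86.7147)/(119.2896−87.5520)=-1.0000; B=V−Δ·S=165.9683
Node (2,1) S=149.1120: V=(p*·11.7346+(1−p*)·54.9771)/1.05=16.8563; Δ=(11.7346−54.9771)/(162.5321−119.2896)=-1.0000; B=V−Δ·S=165.9683
Node (2,2) S=203.1651: V=(p*·0.7645+(1−p*)·11.7346)/1.05=2.1692; Δ=(0.7645−11.7346)/(221.4500−162.5321)=-0.1862; B=V−Δ·S=39.9969
Node (1,0) S=136.8000: V=(p*·16.8563+(1−p*)·56.5283)/1.05=21.2650; Δ=(16.8563−56.5283)/(149.1120−109.4400)=-1.0000; B=V−Δ·S=158.0650
Node (1,1) S=186.3900: V=(p*·2.1692+(1−p*)·16.8563)/1.05=3.9952; Δ=(2.1692−16.8563)/(203.1651−149.1120)=-0.2717; B=V−Δ·S=54.6403
Node (0,0) S=171.0000: V=(p*·3.9952+(1−p*)·21.2650)/1.05=6.0736; Δ=(3.9952−21.2650)/(186.3900−136.8000)=-0.3483; B=V−Δ·S=65.6245
Check: Δ(0,0)·S0 + B(0,0) = 6.0736 = V0.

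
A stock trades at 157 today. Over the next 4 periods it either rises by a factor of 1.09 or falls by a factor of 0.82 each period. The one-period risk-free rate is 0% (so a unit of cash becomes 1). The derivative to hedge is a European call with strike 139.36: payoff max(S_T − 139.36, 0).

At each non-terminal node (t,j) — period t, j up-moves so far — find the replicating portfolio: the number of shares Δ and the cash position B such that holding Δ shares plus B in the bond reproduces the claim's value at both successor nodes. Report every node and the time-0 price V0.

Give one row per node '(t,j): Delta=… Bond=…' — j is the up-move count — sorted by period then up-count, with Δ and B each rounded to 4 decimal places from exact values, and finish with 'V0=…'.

Under the risk-neutral measure, an up-move has probability p* = (R−d)/(u−d) = 0.6667 and values discount at R = 1.
At expiry t=4: V(4,0)=0.0000, V(4,1)=0.0000, V(4,2)=0.0000, V(4,3)=27.3620, V(4,4)=82.2583
Node (3,0) S=86.5648: V=(p*·0.0000+(1−p*)·0.0000)/1=0.0000; Δ=(0.0000−0.0000)/(94.3556−70.9831)=0.0000; B=V−Δ·S=0.0000
Node (3,1) S=115.0678: V=(p*·0.0000+(1−p*)·0.0000)/1=0.0000; Δ=(0.0000−0.0000)/(125.4239−94.3556)=0.0000; B=V−Δ·S=0.0000
Node (3,2) S=152.9560: V=(p*·27.3620+(1−p*)·0.0000)/1=18.2414; Δ=(27.3620−0.0000)/(166.7220−125.4239)=0.6625; B=V−Δ·S=-83.0995
Node (3,3) S=203.3196: V=(p*·82.2583+(1−p*)·27.3620)/1=63.9596; Δ=(82.2583−27.3620)/(221.6183−166.7220)=1.0000; B=V−Δ·S=-139.3600
Node (2,0) S=105.5668: V=(p*·0.0000+(1−p*)·0.0000)/1=0.0000; Δ=(0.0000−0.0000)/(115.0678−86.5648)=0.0000; B=V−Δ·S=0.0000
Node (2,1) S=140.3266: V=(p*·18.2414+(1−p*)·0.0000)/1=12.1609; Δ=(18.2414−0.0000)/(152.9560−115.0678)=0.4815; B=V−Δ·S=-55.3997
Node (2,2) S=186.5317: V=(p*·63.9596+(1−p*)·18.2414)/1=48.7202; Δ=(63.9596−18.2414)/(203.3196−152.9560)=0.9078; B=V−Δ·S=-120.6065
Node (1,0) S=128.7400: V=(p*·12.1609+(1−p*)·0.0000)/1=8.1073; Δ=(12.1609−0.0000)/(140.3266−105.5668)=0.3499; B=V−Δ·S=-36.9331
Node (1,1) S=171.1300: V=(p*·48.7202+(1−p*)·12.1609)/1=36.5337; Δ=(48.7202−12.1609)/(186.5317−140.3266)=0.7912; B=V−Δ·S=-98.8709
Node (0,0) S=157.0000: V=(p*·36.5337+(1−p*)·8.1073)/1=27.0582; Δ=(36.5337−8.1073)/(171.1300−128.7400)=0.6706; B=V−Δ·S=-78.2250
The time-0 hedge costs 27.0582, which is the no-arbitrage price.

(0,0): Delta=0.6706 Bond=-78.2250
(1,0): Delta=0.3499 Bond=-36.9331
(1,1): Delta=0.7912 Bond=-98.8709
(2,0): Delta=0.0000 Bond=0.0000
(2,1): Delta=0.4815 Bond=-55.3997
(2,2): Delta=0.9078 Bond=-120.6065
(3,0): Delta=0.0000 Bond=0.0000
(3,1): Delta=0.0000 Bond=0.0000
(3,2): Delta=0.6625 Bond=-83.0995
(3,3): Delta=1.0000 Bond=-139.3600
V0=27.0582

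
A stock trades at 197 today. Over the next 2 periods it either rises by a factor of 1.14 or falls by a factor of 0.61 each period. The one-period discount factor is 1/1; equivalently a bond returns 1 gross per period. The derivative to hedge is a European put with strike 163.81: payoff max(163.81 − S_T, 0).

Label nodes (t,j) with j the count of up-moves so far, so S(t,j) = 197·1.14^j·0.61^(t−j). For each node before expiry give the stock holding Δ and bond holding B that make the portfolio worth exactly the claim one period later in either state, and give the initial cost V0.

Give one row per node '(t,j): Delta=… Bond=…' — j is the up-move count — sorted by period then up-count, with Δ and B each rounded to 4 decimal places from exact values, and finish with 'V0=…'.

(0,0): Delta=-0.3501 Bond=85.7144
(1,0): Delta=-1.0000 Bond=163.8100
(1,1): Delta=-0.2253 Bond=57.6801
V0=16.7400

No-arbitrage ⇒ martingale measure with p* = (R−d)/(u−d) = 0.7358.
Payoff layer (t=2): V(2,0)=90.5063, V(2,1)=26.8162, V(2,2)=0.0000
(1,0): S=120.1700. Δ = (V_up−V_dn)/(S_up−S_dn) = (26.8162−90.5063)/(136.9938−73.3037) = -1.0000. V = [p*·26.8162 + (1−p*)·90.5063]/1 = 43.6400. B = V − Δ·S = 163.8100.
(1,1): S=224.5800. Δ = (V_up−V_dn)/(S_up−S_dn) = (0.0000−26.8162)/(256.0212−136.9938) = -0.2253. V = [p*·0.0000 + (1−p*)·26.8162]/1 = 7.0835. B = V − Δ·S = 57.6801.
(0,0): S=197.0000. Δ = (V_up−V_dn)/(S_up−S_dn) = (7.0835−43.6400)/(224.5800−120.1700) = -0.3501. V = [p*·7.0835 + (1−p*)·43.6400]/1 = 16.7400. B = V − Δ·S = 85.7144.
Self-financing check: at every node Δ·S+B equals the discounted successor values.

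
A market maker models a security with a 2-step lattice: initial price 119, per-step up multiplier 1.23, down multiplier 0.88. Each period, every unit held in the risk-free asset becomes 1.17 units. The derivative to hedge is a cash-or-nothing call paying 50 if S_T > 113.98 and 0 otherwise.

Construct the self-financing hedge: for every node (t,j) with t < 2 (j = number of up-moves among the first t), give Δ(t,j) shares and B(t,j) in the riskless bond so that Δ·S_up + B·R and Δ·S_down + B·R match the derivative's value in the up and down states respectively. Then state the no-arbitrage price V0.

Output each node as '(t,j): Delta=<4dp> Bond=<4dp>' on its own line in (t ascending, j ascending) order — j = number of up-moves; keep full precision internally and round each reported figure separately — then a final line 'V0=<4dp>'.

(0,0): Delta=0.1759 Bond=14.5208
(1,0): Delta=1.3642 Bond=-107.4481
(1,1): Delta=0.0000 Bond=42.7350
V0=35.4523

Risk-neutral probability p* = (R−d)/(u−d) = (1.17−0.88)/(1.23−0.88) = 0.8286.
Terminal payoffs: V(2,0)=0.0000, V(2,1)=50.0000, V(2,2)=50.0000
(1,0): S=104.7200. Δ = (V_up−V_dn)/(S_up−S_dn) = (50.0000−0.0000)/(128.8056−92.1536) = 1.3642. V = [p*·50.0000 + (1−p*)·0.0000]/1.17 = 35.4090. B = V − Δ·S = -107.4481.
(1,1): S=146.3700. Δ = (V_up−V_dn)/(S_up−S_dn) = (50.0000−50.0000)/(180.0351−128.8056) = 0.0000. V = [p*·50.0000 + (1−p*)·50.0000]/1.17 = 42.7350. B = V − Δ·S = 42.7350.
(0,0): S=119.0000. Δ = (V_up−V_dn)/(S_up−S_dn) = (42.7350−35.4090)/(146.3700−104.7200) = 0.1759. V = [p*·42.7350 + (1−p*)·35.4090]/1.17 = 35.4523. B = V − Δ·S = 14.5208.
Each (Δ,B) replicates both successor values, so the strategy is self-financing and V0 is arbitrage-free.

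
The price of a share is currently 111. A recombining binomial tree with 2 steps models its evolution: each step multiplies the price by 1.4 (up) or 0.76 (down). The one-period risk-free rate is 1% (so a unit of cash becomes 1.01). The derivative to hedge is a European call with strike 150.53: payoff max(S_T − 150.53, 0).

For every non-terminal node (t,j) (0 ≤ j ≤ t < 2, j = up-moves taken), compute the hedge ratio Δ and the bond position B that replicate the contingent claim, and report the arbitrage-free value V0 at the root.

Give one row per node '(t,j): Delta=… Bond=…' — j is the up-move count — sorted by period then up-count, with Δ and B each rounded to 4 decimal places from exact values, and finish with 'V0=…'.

(0,0): Delta=0.3649 Bond=-30.4804
(1,0): Delta=0.0000 Bond=0.0000
(1,1): Delta=0.6740 Bond=-78.8100
V0=10.0264

Risk-neutral probability p* = (R−d)/(u−d) = (1.01−0.76)/(1.4−0.76) = 0.3906.
At expiry t=2: V(2,0)=0.0000, V(2,1)=0.0000, V(2,2)=67.0300
(1,0): S=84.3600. Δ = (V_up−V_dn)/(S_up−S_dn) = (0.0000−0.0000)/(118.1040−64.1136) = 0.0000. V = [p*·0.0000 + (1−p*)·0.0000]/1.01 = 0.0000. B = V − Δ·S = 0.0000.
(1,1): S=155.4000. Δ = (V_up−V_dn)/(S_up−S_dn) = (67.0300−0.0000)/(217.5600−118.1040) = 0.6740. V = [p*·67.0300 + (1−p*)·0.0000]/1.01 = 25.9244. B = V − Δ·S = -78.8100.
(0,0): S=111.0000. Δ = (V_up−V_dn)/(S_up−S_dn) = (25.9244−0.0000)/(155.4000−84.3600) = 0.3649. V = [p*·25.9244 + (1−p*)·0.0000]/1.01 = 10.0264. B = V − Δ·S = -30.4804.
Self-financing check: at every node Δ·S+B equals the discounted successor values.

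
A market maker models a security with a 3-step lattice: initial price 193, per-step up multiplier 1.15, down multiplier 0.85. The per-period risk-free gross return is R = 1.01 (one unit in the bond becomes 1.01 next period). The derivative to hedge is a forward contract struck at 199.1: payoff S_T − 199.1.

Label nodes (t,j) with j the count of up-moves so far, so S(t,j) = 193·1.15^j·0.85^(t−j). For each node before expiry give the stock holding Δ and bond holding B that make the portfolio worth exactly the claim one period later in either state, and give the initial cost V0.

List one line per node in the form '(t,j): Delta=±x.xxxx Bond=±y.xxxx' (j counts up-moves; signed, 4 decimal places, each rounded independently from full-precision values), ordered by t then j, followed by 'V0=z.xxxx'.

(0,0): Delta=1.0000 Bond=-193.2445
(1,0): Delta=1.0000 Bond=-195.1769
(1,1): Delta=1.0000 Bond=-195.1769
(2,0): Delta=1.0000 Bond=-197.1287
(2,1): Delta=1.0000 Bond=-197.1287
(2,2): Delta=1.0000 Bond=-197.1287
V0=-0.2445

Under the risk-neutral measure, an up-move has probability p* = (R−d)/(u−d) = 0.5333 and values discount at R = 1.01.
Terminal values V(3,·): V(3,0)=-80.5739, V(3,1)=-38.7411, V(3,2)=17.8561, V(3,3)=94.4289
Node (2,0) S=139.4425: V=(p*·-38.7411+(1−p*)·-80.5739)/1.01=-57.6862; Δ=(-38.7411−-80.5739)/(160.3589−118.5261)=1.0000; B=V−Δ·S=-197.1287
Node (2,1) S=188.6575: V=(p*·17.8561+(1−p*)·-38.7411)/1.01=-8.4712; Δ=(17.8561−-38.7411)/(216.9561−160.3589)=1.0000; B=V−Δ·S=-197.1287
Node (2,2) S=255.2425: V=(p*·94.4289+(1−p*)·17.8561)/1.01=58.1138; Δ=(94.4289−17.8561)/(293.5289−216.9561)=1.0000; B=V−Δ·S=-197.1287
Node (1,0) S=164.0500: V=(p*·-8.4712+(1−p*)·-57.6862)/1.01=-31.1269; Δ=(-8.4712−-57.6862)/(188.6575−139.4425)=1.0000; B=V−Δ·S=-195.1769
Node (1,1) S=221.9500: V=(p*·58.1138+(1−p*)·-8.4712)/1.01=26.7731; Δ=(58.1138−-8.4712)/(255.2425−188.6575)=1.0000; B=V−Δ·S=-195.1769
Node (0,0) S=193.0000: V=(p*·26.7731+(1−p*)·-31.1269)/1.01=-0.2445; Δ=(26.7731−-31.1269)/(221.9500−164.0500)=1.0000; B=V−Δ·S=-193.2445
Each (Δ,B) replicates both successor values, so the strategy is self-financing and V0 is arbitrage-free.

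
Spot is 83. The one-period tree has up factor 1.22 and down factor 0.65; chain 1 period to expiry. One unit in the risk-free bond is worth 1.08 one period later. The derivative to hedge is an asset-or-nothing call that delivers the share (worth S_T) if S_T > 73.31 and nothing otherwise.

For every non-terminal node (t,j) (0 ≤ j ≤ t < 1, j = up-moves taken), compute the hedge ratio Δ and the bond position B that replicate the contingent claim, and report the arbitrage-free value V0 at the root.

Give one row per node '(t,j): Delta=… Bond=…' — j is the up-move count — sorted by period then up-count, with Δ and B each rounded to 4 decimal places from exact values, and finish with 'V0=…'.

(0,0): Delta=2.1404 Bond=-106.9185
V0=70.7307

Under the risk-neutral measure, an up-move has probability p* = (R−d)/(u−d) = 0.7544 and values discount at R = 1.08.
Terminal payoffs: V(1,0)=0.0000, V(1,1)=101.2600
(0,0): S=83.0000. Δ = (V_up−V_dn)/(S_up−S_dn) = (101.2600−0.0000)/(101.2600−53.9500) = 2.1404. V = [p*·101.2600 + (1−p*)·0.0000]/1.08 = 70.7307. B = V − Δ·S = -106.9185.
The time-0 hedge costs 70.7307, which is the no-arbitrage price.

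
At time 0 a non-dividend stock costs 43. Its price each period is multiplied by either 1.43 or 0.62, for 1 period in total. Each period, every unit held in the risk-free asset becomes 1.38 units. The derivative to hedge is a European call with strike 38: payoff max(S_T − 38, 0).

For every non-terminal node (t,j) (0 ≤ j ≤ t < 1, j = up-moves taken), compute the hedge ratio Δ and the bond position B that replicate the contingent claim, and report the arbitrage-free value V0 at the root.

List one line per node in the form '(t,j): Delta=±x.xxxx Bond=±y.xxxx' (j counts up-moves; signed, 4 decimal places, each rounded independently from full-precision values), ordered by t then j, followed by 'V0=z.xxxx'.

Under the risk-neutral measure, an up-move has probability p* = (R−d)/(u−d) = 0.9383 and values discount at R = 1.38.
Terminal payoffs: V(1,0)=0.0000, V(1,1)=23.4900
  t=0,j=0: stock 43.0000 → up 61.4900 (V=23.4900), down 26.6600 (V=0.0000). Price 15.9710; hedge Δ=0.6744, bond B=-13.0290.
Self-financing check: at every node Δ·S+B equals the discounted successor values.

(0,0): Delta=0.6744 Bond=-13.0290
V0=15.9710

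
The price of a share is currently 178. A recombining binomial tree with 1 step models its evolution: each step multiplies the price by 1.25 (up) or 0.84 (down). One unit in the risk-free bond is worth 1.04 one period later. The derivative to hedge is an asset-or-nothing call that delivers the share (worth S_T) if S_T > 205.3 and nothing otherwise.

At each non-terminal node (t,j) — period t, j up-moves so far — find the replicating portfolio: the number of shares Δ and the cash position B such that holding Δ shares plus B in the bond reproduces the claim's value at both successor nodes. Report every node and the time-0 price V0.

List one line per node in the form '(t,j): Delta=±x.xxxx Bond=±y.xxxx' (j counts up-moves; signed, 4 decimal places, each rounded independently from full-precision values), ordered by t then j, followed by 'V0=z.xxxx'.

Since d<R<u, set p* = (R−d)/(u−d) = 0.4878; price each node as the discounted p*-expectation of its children.
At expiry t=1: V(1,0)=0.0000, V(1,1)=222.5000
(0,0): S=178.0000. Δ = (V_up−V_dn)/(S_up−S_dn) = (222.5000−0.0000)/(222.5000−149.5200) = 3.0488. V = [p*·222.5000 + (1−p*)·0.0000]/1.04 = 104.3621. B = V − Δ·S = -438.3208.
Check: Δ(0,0)·S0 + B(0,0) = 104.3621 = V0.

(0,0): Delta=3.0488 Bond=-438.3208
V0=104.3621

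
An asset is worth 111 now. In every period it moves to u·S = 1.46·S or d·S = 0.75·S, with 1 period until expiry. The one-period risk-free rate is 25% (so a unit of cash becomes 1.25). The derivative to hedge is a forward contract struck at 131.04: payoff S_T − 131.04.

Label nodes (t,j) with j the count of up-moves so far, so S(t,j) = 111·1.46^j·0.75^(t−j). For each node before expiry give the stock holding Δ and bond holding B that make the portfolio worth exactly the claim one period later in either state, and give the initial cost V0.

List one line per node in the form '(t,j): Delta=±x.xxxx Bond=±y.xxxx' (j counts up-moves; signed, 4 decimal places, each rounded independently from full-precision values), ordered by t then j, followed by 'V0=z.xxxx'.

No-arbitrage ⇒ martingale measure with p* = (R−d)/(u−d) = 0.7042.
Terminal payoffs: V(1,0)=-47.7900, V(1,1)=31.0200
Node (0,0) S=111.0000: V=(p*·31.0200+(1−p*)·-47.7900)/1.25=6.1680; Δ=(31.0200−-47.7900)/(162.0600−83.2500)=1.0000; B=V−Δ·S=-104.8320
Self-financing check: at every node Δ·S+B equals the discounted successor values.

(0,0): Delta=1.0000 Bond=-104.8320
V0=6.1680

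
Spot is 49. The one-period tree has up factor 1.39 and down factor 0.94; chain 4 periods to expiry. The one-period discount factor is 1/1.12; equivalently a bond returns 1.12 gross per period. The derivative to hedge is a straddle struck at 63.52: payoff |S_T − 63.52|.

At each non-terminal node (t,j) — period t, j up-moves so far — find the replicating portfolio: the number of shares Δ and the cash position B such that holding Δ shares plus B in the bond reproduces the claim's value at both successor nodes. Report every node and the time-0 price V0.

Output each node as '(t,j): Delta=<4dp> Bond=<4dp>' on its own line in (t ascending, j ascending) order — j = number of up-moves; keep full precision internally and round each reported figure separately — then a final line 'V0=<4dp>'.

Since d<R<u, set p* = (R−d)/(u−d) = 0.4000; price each node as the discounted p*-expectation of its children.
Payoff layer (t=4): V(4,0)=25.2633, V(4,1)=6.9489, V(4,2)=20.1330, V(4,3)=60.1796, V(4,4)=119.3975
Node (3,0) S=40.6986: V=(p*·6.9489+(1−p*)·25.2633)/1.12=16.0157; Δ=(6.9489−25.2633)/(56.5711−38.2567)=-1.0000; B=V−Δ·S=56.7143
Node (3,1) S=60.1820: V=(p*·20.1330+(1−p*)·6.9489)/1.12=10.9130; Δ=(20.1330−6.9489)/(83.6530−56.5711)=0.4868; B=V−Δ·S=-18.3849
Node (3,2) S=88.9925: V=(p*·60.1796+(1−p*)·20.1330)/1.12=32.2782; Δ=(60.1796−20.1330)/(123.6996−83.6530)=1.0000; B=V−Δ·S=-56.7143
Node (3,3) S=131.5953: V=(p*·119.3975+(1−p*)·60.1796)/1.12=74.8810; Δ=(119.3975−60.1796)/(182.9175−123.6996)=1.0000; B=V−Δ·S=-56.7143
Node (2,0) S=43.2964: V=(p*·10.9130+(1−p*)·16.0157)/1.12=12.4773; Δ=(10.9130−16.0157)/(60.1820−40.6986)=-0.2619; B=V−Δ·S=23.8166
Node (2,1) S=64.0234: V=(p*·32.2782+(1−p*)·10.9130)/1.12=17.3742; Δ=(32.2782−10.9130)/(88.9925−60.1820)=0.7416; B=V−Δ·S=-30.1042
Node (2,2) S=94.6729: V=(p*·74.8810+(1−p*)·32.2782)/1.12=44.0351; Δ=(74.8810−32.2782)/(131.5953−88.9925)=1.0000; B=V−Δ·S=-50.6378
Node (1,0) S=46.0600: V=(p*·17.3742+(1−p*)·12.4773)/1.12=12.8893; Δ=(17.3742−12.4773)/(64.0234−43.2964)=0.2363; B=V−Δ·S=2.0074
Node (1,1) S=68.1100: V=(p*·44.0351+(1−p*)·17.3742)/1.12=25.0344; Δ=(44.0351−17.3742)/(94.6729−64.0234)=0.8699; B=V−Δ·S=-34.2121
Node (0,0) S=49.0000: V=(p*·25.0344+(1−p*)·12.8893)/1.12=15.8459; Δ=(25.0344−12.8893)/(68.1100−46.0600)=0.5508; B=V−Δ·S=-11.1432
Each (Δ,B) replicates both successor values, so the strategy is self-financing and V0 is arbitrage-free.

(0,0): Delta=0.5508 Bond=-11.1432
(1,0): Delta=0.2363 Bond=2.0074
(1,1): Delta=0.8699 Bond=-34.2121
(2,0): Delta=-0.2619 Bond=23.8166
(2,1): Delta=0.7416 Bond=-30.1042
(2,2): Delta=1.0000 Bond=-50.6378
(3,0): Delta=-1.0000 Bond=56.7143
(3,1): Delta=0.4868 Bond=-18.3849
(3,2): Delta=1.0000 Bond=-56.7143
(3,3): Delta=1.0000 Bond=-56.7143
V0=15.8459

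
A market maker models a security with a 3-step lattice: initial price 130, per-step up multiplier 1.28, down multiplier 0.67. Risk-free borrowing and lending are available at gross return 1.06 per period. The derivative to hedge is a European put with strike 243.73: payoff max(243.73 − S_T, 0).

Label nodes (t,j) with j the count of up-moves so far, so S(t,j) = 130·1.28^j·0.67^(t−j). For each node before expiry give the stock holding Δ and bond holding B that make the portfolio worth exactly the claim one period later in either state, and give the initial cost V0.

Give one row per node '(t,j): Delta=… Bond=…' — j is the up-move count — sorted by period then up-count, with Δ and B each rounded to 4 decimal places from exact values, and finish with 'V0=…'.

Since d<R<u, set p* = (R−d)/(u−d) = 0.6393; price each node as the discounted p*-expectation of its children.
At expiry t=3: V(3,0)=204.6308, V(3,1)=169.0330, V(3,2)=101.0254, V(3,3)=0.0000
  t=2,j=0: stock 58.3570 → up 74.6970 (V=169.0330), down 39.0992 (V=204.6308). Price 171.5770; hedge Δ=-1.0000, bond B=229.9340.
  t=2,j=1: stock 111.4880 → up 142.7046 (V=101.0254), down 74.6970 (V=169.0330). Price 118.4460; hedge Δ=-1.0000, bond B=229.9340.
  t=2,j=2: stock 212.9920 → up 272.6298 (V=0.0000), down 142.7046 (V=101.0254). Price 34.3730; hedge Δ=-0.7776, bond B=199.9883.
  t=1,j=0: stock 87.1000 → up 111.4880 (V=118.4460), down 58.3570 (V=171.5770). Price 129.8188; hedge Δ=-1.0000, bond B=216.9188.
  t=1,j=1: stock 166.4000 → up 212.9920 (V=34.3730), down 111.4880 (V=118.4460). Price 61.0324; hedge Δ=-0.8283, bond B=198.8570.
  t=0,j=0: stock 130.0000 → up 166.4000 (V=61.0324), down 87.1000 (V=129.8188). Price 80.9817; hedge Δ=-0.8674, bond B=193.7463.
Check: Δ(0,0)·S0 + B(0,0) = 80.9817 = V0.

(0,0): Delta=-0.8674 Bond=193.7463
(1,0): Delta=-1.0000 Bond=216.9188
(1,1): Delta=-0.8283 Bond=198.8570
(2,0): Delta=-1.0000 Bond=229.9340
(2,1): Delta=-1.0000 Bond=229.9340
(2,2): Delta=-0.7776 Bond=199.9883
V0=80.9817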